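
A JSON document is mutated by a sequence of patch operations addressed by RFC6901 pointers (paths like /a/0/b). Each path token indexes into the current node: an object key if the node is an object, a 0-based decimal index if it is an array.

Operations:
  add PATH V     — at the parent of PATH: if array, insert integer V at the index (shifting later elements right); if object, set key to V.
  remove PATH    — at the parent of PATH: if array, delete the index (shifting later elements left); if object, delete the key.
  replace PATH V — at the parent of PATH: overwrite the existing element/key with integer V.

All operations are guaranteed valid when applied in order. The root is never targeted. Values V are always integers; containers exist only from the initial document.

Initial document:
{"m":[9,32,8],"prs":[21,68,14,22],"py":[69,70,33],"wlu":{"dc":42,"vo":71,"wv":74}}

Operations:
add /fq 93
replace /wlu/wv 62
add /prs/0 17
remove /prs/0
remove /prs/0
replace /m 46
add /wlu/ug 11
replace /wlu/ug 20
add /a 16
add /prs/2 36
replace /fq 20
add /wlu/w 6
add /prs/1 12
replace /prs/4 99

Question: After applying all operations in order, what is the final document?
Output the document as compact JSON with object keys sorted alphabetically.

Answer: {"a":16,"fq":20,"m":46,"prs":[68,12,14,36,99],"py":[69,70,33],"wlu":{"dc":42,"ug":20,"vo":71,"w":6,"wv":62}}

Derivation:
After op 1 (add /fq 93): {"fq":93,"m":[9,32,8],"prs":[21,68,14,22],"py":[69,70,33],"wlu":{"dc":42,"vo":71,"wv":74}}
After op 2 (replace /wlu/wv 62): {"fq":93,"m":[9,32,8],"prs":[21,68,14,22],"py":[69,70,33],"wlu":{"dc":42,"vo":71,"wv":62}}
After op 3 (add /prs/0 17): {"fq":93,"m":[9,32,8],"prs":[17,21,68,14,22],"py":[69,70,33],"wlu":{"dc":42,"vo":71,"wv":62}}
After op 4 (remove /prs/0): {"fq":93,"m":[9,32,8],"prs":[21,68,14,22],"py":[69,70,33],"wlu":{"dc":42,"vo":71,"wv":62}}
After op 5 (remove /prs/0): {"fq":93,"m":[9,32,8],"prs":[68,14,22],"py":[69,70,33],"wlu":{"dc":42,"vo":71,"wv":62}}
After op 6 (replace /m 46): {"fq":93,"m":46,"prs":[68,14,22],"py":[69,70,33],"wlu":{"dc":42,"vo":71,"wv":62}}
After op 7 (add /wlu/ug 11): {"fq":93,"m":46,"prs":[68,14,22],"py":[69,70,33],"wlu":{"dc":42,"ug":11,"vo":71,"wv":62}}
After op 8 (replace /wlu/ug 20): {"fq":93,"m":46,"prs":[68,14,22],"py":[69,70,33],"wlu":{"dc":42,"ug":20,"vo":71,"wv":62}}
After op 9 (add /a 16): {"a":16,"fq":93,"m":46,"prs":[68,14,22],"py":[69,70,33],"wlu":{"dc":42,"ug":20,"vo":71,"wv":62}}
After op 10 (add /prs/2 36): {"a":16,"fq":93,"m":46,"prs":[68,14,36,22],"py":[69,70,33],"wlu":{"dc":42,"ug":20,"vo":71,"wv":62}}
After op 11 (replace /fq 20): {"a":16,"fq":20,"m":46,"prs":[68,14,36,22],"py":[69,70,33],"wlu":{"dc":42,"ug":20,"vo":71,"wv":62}}
After op 12 (add /wlu/w 6): {"a":16,"fq":20,"m":46,"prs":[68,14,36,22],"py":[69,70,33],"wlu":{"dc":42,"ug":20,"vo":71,"w":6,"wv":62}}
After op 13 (add /prs/1 12): {"a":16,"fq":20,"m":46,"prs":[68,12,14,36,22],"py":[69,70,33],"wlu":{"dc":42,"ug":20,"vo":71,"w":6,"wv":62}}
After op 14 (replace /prs/4 99): {"a":16,"fq":20,"m":46,"prs":[68,12,14,36,99],"py":[69,70,33],"wlu":{"dc":42,"ug":20,"vo":71,"w":6,"wv":62}}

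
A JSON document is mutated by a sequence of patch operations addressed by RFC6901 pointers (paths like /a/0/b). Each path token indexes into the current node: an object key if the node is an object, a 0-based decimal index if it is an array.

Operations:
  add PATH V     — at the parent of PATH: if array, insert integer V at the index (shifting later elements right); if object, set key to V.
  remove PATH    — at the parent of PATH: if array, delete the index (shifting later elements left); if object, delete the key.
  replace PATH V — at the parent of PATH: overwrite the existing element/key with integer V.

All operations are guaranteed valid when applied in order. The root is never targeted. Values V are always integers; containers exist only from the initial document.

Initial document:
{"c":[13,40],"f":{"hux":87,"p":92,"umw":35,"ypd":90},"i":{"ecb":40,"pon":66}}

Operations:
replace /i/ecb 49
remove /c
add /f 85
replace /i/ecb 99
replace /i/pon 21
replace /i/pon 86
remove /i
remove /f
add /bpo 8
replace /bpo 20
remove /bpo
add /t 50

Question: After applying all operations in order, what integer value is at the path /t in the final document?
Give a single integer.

Answer: 50

Derivation:
After op 1 (replace /i/ecb 49): {"c":[13,40],"f":{"hux":87,"p":92,"umw":35,"ypd":90},"i":{"ecb":49,"pon":66}}
After op 2 (remove /c): {"f":{"hux":87,"p":92,"umw":35,"ypd":90},"i":{"ecb":49,"pon":66}}
After op 3 (add /f 85): {"f":85,"i":{"ecb":49,"pon":66}}
After op 4 (replace /i/ecb 99): {"f":85,"i":{"ecb":99,"pon":66}}
After op 5 (replace /i/pon 21): {"f":85,"i":{"ecb":99,"pon":21}}
After op 6 (replace /i/pon 86): {"f":85,"i":{"ecb":99,"pon":86}}
After op 7 (remove /i): {"f":85}
After op 8 (remove /f): {}
After op 9 (add /bpo 8): {"bpo":8}
After op 10 (replace /bpo 20): {"bpo":20}
After op 11 (remove /bpo): {}
After op 12 (add /t 50): {"t":50}
Value at /t: 50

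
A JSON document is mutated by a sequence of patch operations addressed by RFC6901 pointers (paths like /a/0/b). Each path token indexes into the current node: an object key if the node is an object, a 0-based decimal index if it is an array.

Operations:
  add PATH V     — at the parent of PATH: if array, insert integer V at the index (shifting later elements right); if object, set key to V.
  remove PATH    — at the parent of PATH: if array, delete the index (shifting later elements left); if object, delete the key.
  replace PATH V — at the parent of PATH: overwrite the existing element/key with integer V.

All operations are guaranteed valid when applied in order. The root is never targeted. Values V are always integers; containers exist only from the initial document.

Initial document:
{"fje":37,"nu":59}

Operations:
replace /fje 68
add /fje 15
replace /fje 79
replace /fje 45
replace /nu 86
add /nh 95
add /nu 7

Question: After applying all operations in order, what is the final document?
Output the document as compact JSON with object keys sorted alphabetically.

Answer: {"fje":45,"nh":95,"nu":7}

Derivation:
After op 1 (replace /fje 68): {"fje":68,"nu":59}
After op 2 (add /fje 15): {"fje":15,"nu":59}
After op 3 (replace /fje 79): {"fje":79,"nu":59}
After op 4 (replace /fje 45): {"fje":45,"nu":59}
After op 5 (replace /nu 86): {"fje":45,"nu":86}
After op 6 (add /nh 95): {"fje":45,"nh":95,"nu":86}
After op 7 (add /nu 7): {"fje":45,"nh":95,"nu":7}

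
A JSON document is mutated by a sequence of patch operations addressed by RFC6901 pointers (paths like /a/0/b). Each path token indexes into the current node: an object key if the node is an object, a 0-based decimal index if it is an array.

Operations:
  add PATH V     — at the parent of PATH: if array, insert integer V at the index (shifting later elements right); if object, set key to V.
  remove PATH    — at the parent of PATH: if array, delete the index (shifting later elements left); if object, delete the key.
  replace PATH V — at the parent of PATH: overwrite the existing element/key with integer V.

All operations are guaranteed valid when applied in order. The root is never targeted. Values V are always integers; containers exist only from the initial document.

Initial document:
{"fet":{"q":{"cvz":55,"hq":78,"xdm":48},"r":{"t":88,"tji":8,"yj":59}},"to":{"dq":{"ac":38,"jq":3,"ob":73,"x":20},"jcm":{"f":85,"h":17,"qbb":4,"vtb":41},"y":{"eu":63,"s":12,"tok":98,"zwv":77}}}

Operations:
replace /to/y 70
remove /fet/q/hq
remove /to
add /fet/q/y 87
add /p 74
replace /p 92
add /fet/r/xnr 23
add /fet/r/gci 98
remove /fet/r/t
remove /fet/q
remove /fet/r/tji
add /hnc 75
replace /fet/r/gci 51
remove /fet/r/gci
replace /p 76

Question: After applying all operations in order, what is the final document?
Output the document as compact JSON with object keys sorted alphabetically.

Answer: {"fet":{"r":{"xnr":23,"yj":59}},"hnc":75,"p":76}

Derivation:
After op 1 (replace /to/y 70): {"fet":{"q":{"cvz":55,"hq":78,"xdm":48},"r":{"t":88,"tji":8,"yj":59}},"to":{"dq":{"ac":38,"jq":3,"ob":73,"x":20},"jcm":{"f":85,"h":17,"qbb":4,"vtb":41},"y":70}}
After op 2 (remove /fet/q/hq): {"fet":{"q":{"cvz":55,"xdm":48},"r":{"t":88,"tji":8,"yj":59}},"to":{"dq":{"ac":38,"jq":3,"ob":73,"x":20},"jcm":{"f":85,"h":17,"qbb":4,"vtb":41},"y":70}}
After op 3 (remove /to): {"fet":{"q":{"cvz":55,"xdm":48},"r":{"t":88,"tji":8,"yj":59}}}
After op 4 (add /fet/q/y 87): {"fet":{"q":{"cvz":55,"xdm":48,"y":87},"r":{"t":88,"tji":8,"yj":59}}}
After op 5 (add /p 74): {"fet":{"q":{"cvz":55,"xdm":48,"y":87},"r":{"t":88,"tji":8,"yj":59}},"p":74}
After op 6 (replace /p 92): {"fet":{"q":{"cvz":55,"xdm":48,"y":87},"r":{"t":88,"tji":8,"yj":59}},"p":92}
After op 7 (add /fet/r/xnr 23): {"fet":{"q":{"cvz":55,"xdm":48,"y":87},"r":{"t":88,"tji":8,"xnr":23,"yj":59}},"p":92}
After op 8 (add /fet/r/gci 98): {"fet":{"q":{"cvz":55,"xdm":48,"y":87},"r":{"gci":98,"t":88,"tji":8,"xnr":23,"yj":59}},"p":92}
After op 9 (remove /fet/r/t): {"fet":{"q":{"cvz":55,"xdm":48,"y":87},"r":{"gci":98,"tji":8,"xnr":23,"yj":59}},"p":92}
After op 10 (remove /fet/q): {"fet":{"r":{"gci":98,"tji":8,"xnr":23,"yj":59}},"p":92}
After op 11 (remove /fet/r/tji): {"fet":{"r":{"gci":98,"xnr":23,"yj":59}},"p":92}
After op 12 (add /hnc 75): {"fet":{"r":{"gci":98,"xnr":23,"yj":59}},"hnc":75,"p":92}
After op 13 (replace /fet/r/gci 51): {"fet":{"r":{"gci":51,"xnr":23,"yj":59}},"hnc":75,"p":92}
After op 14 (remove /fet/r/gci): {"fet":{"r":{"xnr":23,"yj":59}},"hnc":75,"p":92}
After op 15 (replace /p 76): {"fet":{"r":{"xnr":23,"yj":59}},"hnc":75,"p":76}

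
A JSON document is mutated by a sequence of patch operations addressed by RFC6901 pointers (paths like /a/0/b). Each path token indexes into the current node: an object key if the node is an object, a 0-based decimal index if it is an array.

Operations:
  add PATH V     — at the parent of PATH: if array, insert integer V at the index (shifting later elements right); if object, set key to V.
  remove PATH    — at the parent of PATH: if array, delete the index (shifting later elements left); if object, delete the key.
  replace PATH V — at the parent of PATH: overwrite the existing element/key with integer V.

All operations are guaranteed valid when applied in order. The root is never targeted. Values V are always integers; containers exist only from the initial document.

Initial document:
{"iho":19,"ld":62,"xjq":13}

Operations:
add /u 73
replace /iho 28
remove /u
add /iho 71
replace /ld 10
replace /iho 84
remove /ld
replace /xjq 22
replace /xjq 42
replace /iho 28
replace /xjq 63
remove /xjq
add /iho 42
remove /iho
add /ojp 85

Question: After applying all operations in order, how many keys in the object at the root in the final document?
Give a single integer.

Answer: 1

Derivation:
After op 1 (add /u 73): {"iho":19,"ld":62,"u":73,"xjq":13}
After op 2 (replace /iho 28): {"iho":28,"ld":62,"u":73,"xjq":13}
After op 3 (remove /u): {"iho":28,"ld":62,"xjq":13}
After op 4 (add /iho 71): {"iho":71,"ld":62,"xjq":13}
After op 5 (replace /ld 10): {"iho":71,"ld":10,"xjq":13}
After op 6 (replace /iho 84): {"iho":84,"ld":10,"xjq":13}
After op 7 (remove /ld): {"iho":84,"xjq":13}
After op 8 (replace /xjq 22): {"iho":84,"xjq":22}
After op 9 (replace /xjq 42): {"iho":84,"xjq":42}
After op 10 (replace /iho 28): {"iho":28,"xjq":42}
After op 11 (replace /xjq 63): {"iho":28,"xjq":63}
After op 12 (remove /xjq): {"iho":28}
After op 13 (add /iho 42): {"iho":42}
After op 14 (remove /iho): {}
After op 15 (add /ojp 85): {"ojp":85}
Size at the root: 1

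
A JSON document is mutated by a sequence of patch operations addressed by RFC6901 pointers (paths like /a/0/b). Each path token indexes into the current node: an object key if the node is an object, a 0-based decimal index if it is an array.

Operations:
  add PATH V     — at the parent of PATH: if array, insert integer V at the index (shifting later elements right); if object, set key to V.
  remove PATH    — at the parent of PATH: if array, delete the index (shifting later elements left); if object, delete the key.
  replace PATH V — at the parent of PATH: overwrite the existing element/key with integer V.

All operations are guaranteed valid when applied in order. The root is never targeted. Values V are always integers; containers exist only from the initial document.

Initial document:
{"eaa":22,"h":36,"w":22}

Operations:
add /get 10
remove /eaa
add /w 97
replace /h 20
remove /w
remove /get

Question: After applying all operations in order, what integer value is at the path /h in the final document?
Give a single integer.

After op 1 (add /get 10): {"eaa":22,"get":10,"h":36,"w":22}
After op 2 (remove /eaa): {"get":10,"h":36,"w":22}
After op 3 (add /w 97): {"get":10,"h":36,"w":97}
After op 4 (replace /h 20): {"get":10,"h":20,"w":97}
After op 5 (remove /w): {"get":10,"h":20}
After op 6 (remove /get): {"h":20}
Value at /h: 20

Answer: 20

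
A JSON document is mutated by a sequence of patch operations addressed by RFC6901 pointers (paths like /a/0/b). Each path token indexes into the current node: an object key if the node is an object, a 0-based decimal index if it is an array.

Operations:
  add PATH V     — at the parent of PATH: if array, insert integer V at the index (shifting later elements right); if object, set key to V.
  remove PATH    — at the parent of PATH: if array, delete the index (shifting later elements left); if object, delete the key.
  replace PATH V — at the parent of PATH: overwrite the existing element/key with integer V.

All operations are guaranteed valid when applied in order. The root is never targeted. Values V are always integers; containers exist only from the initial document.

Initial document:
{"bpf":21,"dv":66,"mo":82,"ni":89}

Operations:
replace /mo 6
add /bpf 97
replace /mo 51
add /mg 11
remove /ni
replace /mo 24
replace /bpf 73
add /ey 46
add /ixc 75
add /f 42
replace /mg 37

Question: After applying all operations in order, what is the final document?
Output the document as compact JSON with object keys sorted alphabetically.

Answer: {"bpf":73,"dv":66,"ey":46,"f":42,"ixc":75,"mg":37,"mo":24}

Derivation:
After op 1 (replace /mo 6): {"bpf":21,"dv":66,"mo":6,"ni":89}
After op 2 (add /bpf 97): {"bpf":97,"dv":66,"mo":6,"ni":89}
After op 3 (replace /mo 51): {"bpf":97,"dv":66,"mo":51,"ni":89}
After op 4 (add /mg 11): {"bpf":97,"dv":66,"mg":11,"mo":51,"ni":89}
After op 5 (remove /ni): {"bpf":97,"dv":66,"mg":11,"mo":51}
After op 6 (replace /mo 24): {"bpf":97,"dv":66,"mg":11,"mo":24}
After op 7 (replace /bpf 73): {"bpf":73,"dv":66,"mg":11,"mo":24}
After op 8 (add /ey 46): {"bpf":73,"dv":66,"ey":46,"mg":11,"mo":24}
After op 9 (add /ixc 75): {"bpf":73,"dv":66,"ey":46,"ixc":75,"mg":11,"mo":24}
After op 10 (add /f 42): {"bpf":73,"dv":66,"ey":46,"f":42,"ixc":75,"mg":11,"mo":24}
After op 11 (replace /mg 37): {"bpf":73,"dv":66,"ey":46,"f":42,"ixc":75,"mg":37,"mo":24}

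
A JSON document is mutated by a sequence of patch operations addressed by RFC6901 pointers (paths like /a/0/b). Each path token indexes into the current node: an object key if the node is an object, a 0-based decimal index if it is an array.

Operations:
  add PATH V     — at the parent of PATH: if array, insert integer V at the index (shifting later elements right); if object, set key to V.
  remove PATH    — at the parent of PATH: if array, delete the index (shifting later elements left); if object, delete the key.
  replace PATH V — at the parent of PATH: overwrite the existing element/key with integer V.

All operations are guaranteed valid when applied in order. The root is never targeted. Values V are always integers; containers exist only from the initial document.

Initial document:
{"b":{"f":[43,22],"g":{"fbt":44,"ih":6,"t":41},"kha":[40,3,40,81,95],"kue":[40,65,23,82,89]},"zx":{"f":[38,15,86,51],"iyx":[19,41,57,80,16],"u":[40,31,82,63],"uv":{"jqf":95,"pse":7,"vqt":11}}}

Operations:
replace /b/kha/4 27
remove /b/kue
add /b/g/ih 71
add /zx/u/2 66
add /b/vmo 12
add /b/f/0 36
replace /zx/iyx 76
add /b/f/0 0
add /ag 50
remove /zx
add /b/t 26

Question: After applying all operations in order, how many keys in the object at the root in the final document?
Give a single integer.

Answer: 2

Derivation:
After op 1 (replace /b/kha/4 27): {"b":{"f":[43,22],"g":{"fbt":44,"ih":6,"t":41},"kha":[40,3,40,81,27],"kue":[40,65,23,82,89]},"zx":{"f":[38,15,86,51],"iyx":[19,41,57,80,16],"u":[40,31,82,63],"uv":{"jqf":95,"pse":7,"vqt":11}}}
After op 2 (remove /b/kue): {"b":{"f":[43,22],"g":{"fbt":44,"ih":6,"t":41},"kha":[40,3,40,81,27]},"zx":{"f":[38,15,86,51],"iyx":[19,41,57,80,16],"u":[40,31,82,63],"uv":{"jqf":95,"pse":7,"vqt":11}}}
After op 3 (add /b/g/ih 71): {"b":{"f":[43,22],"g":{"fbt":44,"ih":71,"t":41},"kha":[40,3,40,81,27]},"zx":{"f":[38,15,86,51],"iyx":[19,41,57,80,16],"u":[40,31,82,63],"uv":{"jqf":95,"pse":7,"vqt":11}}}
After op 4 (add /zx/u/2 66): {"b":{"f":[43,22],"g":{"fbt":44,"ih":71,"t":41},"kha":[40,3,40,81,27]},"zx":{"f":[38,15,86,51],"iyx":[19,41,57,80,16],"u":[40,31,66,82,63],"uv":{"jqf":95,"pse":7,"vqt":11}}}
After op 5 (add /b/vmo 12): {"b":{"f":[43,22],"g":{"fbt":44,"ih":71,"t":41},"kha":[40,3,40,81,27],"vmo":12},"zx":{"f":[38,15,86,51],"iyx":[19,41,57,80,16],"u":[40,31,66,82,63],"uv":{"jqf":95,"pse":7,"vqt":11}}}
After op 6 (add /b/f/0 36): {"b":{"f":[36,43,22],"g":{"fbt":44,"ih":71,"t":41},"kha":[40,3,40,81,27],"vmo":12},"zx":{"f":[38,15,86,51],"iyx":[19,41,57,80,16],"u":[40,31,66,82,63],"uv":{"jqf":95,"pse":7,"vqt":11}}}
After op 7 (replace /zx/iyx 76): {"b":{"f":[36,43,22],"g":{"fbt":44,"ih":71,"t":41},"kha":[40,3,40,81,27],"vmo":12},"zx":{"f":[38,15,86,51],"iyx":76,"u":[40,31,66,82,63],"uv":{"jqf":95,"pse":7,"vqt":11}}}
After op 8 (add /b/f/0 0): {"b":{"f":[0,36,43,22],"g":{"fbt":44,"ih":71,"t":41},"kha":[40,3,40,81,27],"vmo":12},"zx":{"f":[38,15,86,51],"iyx":76,"u":[40,31,66,82,63],"uv":{"jqf":95,"pse":7,"vqt":11}}}
After op 9 (add /ag 50): {"ag":50,"b":{"f":[0,36,43,22],"g":{"fbt":44,"ih":71,"t":41},"kha":[40,3,40,81,27],"vmo":12},"zx":{"f":[38,15,86,51],"iyx":76,"u":[40,31,66,82,63],"uv":{"jqf":95,"pse":7,"vqt":11}}}
After op 10 (remove /zx): {"ag":50,"b":{"f":[0,36,43,22],"g":{"fbt":44,"ih":71,"t":41},"kha":[40,3,40,81,27],"vmo":12}}
After op 11 (add /b/t 26): {"ag":50,"b":{"f":[0,36,43,22],"g":{"fbt":44,"ih":71,"t":41},"kha":[40,3,40,81,27],"t":26,"vmo":12}}
Size at the root: 2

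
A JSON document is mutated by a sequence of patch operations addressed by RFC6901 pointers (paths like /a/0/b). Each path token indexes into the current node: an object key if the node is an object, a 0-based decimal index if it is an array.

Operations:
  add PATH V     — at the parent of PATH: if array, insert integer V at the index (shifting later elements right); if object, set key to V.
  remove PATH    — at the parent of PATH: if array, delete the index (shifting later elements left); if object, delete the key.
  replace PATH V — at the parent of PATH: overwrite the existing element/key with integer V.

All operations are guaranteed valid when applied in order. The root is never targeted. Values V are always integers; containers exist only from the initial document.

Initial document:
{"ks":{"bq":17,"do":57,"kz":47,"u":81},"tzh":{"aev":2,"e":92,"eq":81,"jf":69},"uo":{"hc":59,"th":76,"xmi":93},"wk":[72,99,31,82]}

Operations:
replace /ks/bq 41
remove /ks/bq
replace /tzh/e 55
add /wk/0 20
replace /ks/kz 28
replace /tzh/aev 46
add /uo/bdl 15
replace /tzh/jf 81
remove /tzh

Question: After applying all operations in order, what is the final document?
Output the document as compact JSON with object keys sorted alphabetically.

After op 1 (replace /ks/bq 41): {"ks":{"bq":41,"do":57,"kz":47,"u":81},"tzh":{"aev":2,"e":92,"eq":81,"jf":69},"uo":{"hc":59,"th":76,"xmi":93},"wk":[72,99,31,82]}
After op 2 (remove /ks/bq): {"ks":{"do":57,"kz":47,"u":81},"tzh":{"aev":2,"e":92,"eq":81,"jf":69},"uo":{"hc":59,"th":76,"xmi":93},"wk":[72,99,31,82]}
After op 3 (replace /tzh/e 55): {"ks":{"do":57,"kz":47,"u":81},"tzh":{"aev":2,"e":55,"eq":81,"jf":69},"uo":{"hc":59,"th":76,"xmi":93},"wk":[72,99,31,82]}
After op 4 (add /wk/0 20): {"ks":{"do":57,"kz":47,"u":81},"tzh":{"aev":2,"e":55,"eq":81,"jf":69},"uo":{"hc":59,"th":76,"xmi":93},"wk":[20,72,99,31,82]}
After op 5 (replace /ks/kz 28): {"ks":{"do":57,"kz":28,"u":81},"tzh":{"aev":2,"e":55,"eq":81,"jf":69},"uo":{"hc":59,"th":76,"xmi":93},"wk":[20,72,99,31,82]}
After op 6 (replace /tzh/aev 46): {"ks":{"do":57,"kz":28,"u":81},"tzh":{"aev":46,"e":55,"eq":81,"jf":69},"uo":{"hc":59,"th":76,"xmi":93},"wk":[20,72,99,31,82]}
After op 7 (add /uo/bdl 15): {"ks":{"do":57,"kz":28,"u":81},"tzh":{"aev":46,"e":55,"eq":81,"jf":69},"uo":{"bdl":15,"hc":59,"th":76,"xmi":93},"wk":[20,72,99,31,82]}
After op 8 (replace /tzh/jf 81): {"ks":{"do":57,"kz":28,"u":81},"tzh":{"aev":46,"e":55,"eq":81,"jf":81},"uo":{"bdl":15,"hc":59,"th":76,"xmi":93},"wk":[20,72,99,31,82]}
After op 9 (remove /tzh): {"ks":{"do":57,"kz":28,"u":81},"uo":{"bdl":15,"hc":59,"th":76,"xmi":93},"wk":[20,72,99,31,82]}

Answer: {"ks":{"do":57,"kz":28,"u":81},"uo":{"bdl":15,"hc":59,"th":76,"xmi":93},"wk":[20,72,99,31,82]}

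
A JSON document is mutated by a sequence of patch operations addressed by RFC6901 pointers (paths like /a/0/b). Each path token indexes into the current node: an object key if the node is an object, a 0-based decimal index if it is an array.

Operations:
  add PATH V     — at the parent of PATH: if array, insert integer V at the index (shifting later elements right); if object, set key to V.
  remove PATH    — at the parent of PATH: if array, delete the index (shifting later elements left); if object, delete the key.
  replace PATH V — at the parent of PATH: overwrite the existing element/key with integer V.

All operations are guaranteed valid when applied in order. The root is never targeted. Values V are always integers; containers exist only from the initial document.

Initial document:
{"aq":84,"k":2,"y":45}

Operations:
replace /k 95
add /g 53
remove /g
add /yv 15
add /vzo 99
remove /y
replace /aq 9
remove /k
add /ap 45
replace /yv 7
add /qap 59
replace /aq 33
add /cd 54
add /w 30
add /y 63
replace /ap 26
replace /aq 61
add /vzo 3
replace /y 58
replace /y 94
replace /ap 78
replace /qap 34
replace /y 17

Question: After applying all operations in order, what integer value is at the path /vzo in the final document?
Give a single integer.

After op 1 (replace /k 95): {"aq":84,"k":95,"y":45}
After op 2 (add /g 53): {"aq":84,"g":53,"k":95,"y":45}
After op 3 (remove /g): {"aq":84,"k":95,"y":45}
After op 4 (add /yv 15): {"aq":84,"k":95,"y":45,"yv":15}
After op 5 (add /vzo 99): {"aq":84,"k":95,"vzo":99,"y":45,"yv":15}
After op 6 (remove /y): {"aq":84,"k":95,"vzo":99,"yv":15}
After op 7 (replace /aq 9): {"aq":9,"k":95,"vzo":99,"yv":15}
After op 8 (remove /k): {"aq":9,"vzo":99,"yv":15}
After op 9 (add /ap 45): {"ap":45,"aq":9,"vzo":99,"yv":15}
After op 10 (replace /yv 7): {"ap":45,"aq":9,"vzo":99,"yv":7}
After op 11 (add /qap 59): {"ap":45,"aq":9,"qap":59,"vzo":99,"yv":7}
After op 12 (replace /aq 33): {"ap":45,"aq":33,"qap":59,"vzo":99,"yv":7}
After op 13 (add /cd 54): {"ap":45,"aq":33,"cd":54,"qap":59,"vzo":99,"yv":7}
After op 14 (add /w 30): {"ap":45,"aq":33,"cd":54,"qap":59,"vzo":99,"w":30,"yv":7}
After op 15 (add /y 63): {"ap":45,"aq":33,"cd":54,"qap":59,"vzo":99,"w":30,"y":63,"yv":7}
After op 16 (replace /ap 26): {"ap":26,"aq":33,"cd":54,"qap":59,"vzo":99,"w":30,"y":63,"yv":7}
After op 17 (replace /aq 61): {"ap":26,"aq":61,"cd":54,"qap":59,"vzo":99,"w":30,"y":63,"yv":7}
After op 18 (add /vzo 3): {"ap":26,"aq":61,"cd":54,"qap":59,"vzo":3,"w":30,"y":63,"yv":7}
After op 19 (replace /y 58): {"ap":26,"aq":61,"cd":54,"qap":59,"vzo":3,"w":30,"y":58,"yv":7}
After op 20 (replace /y 94): {"ap":26,"aq":61,"cd":54,"qap":59,"vzo":3,"w":30,"y":94,"yv":7}
After op 21 (replace /ap 78): {"ap":78,"aq":61,"cd":54,"qap":59,"vzo":3,"w":30,"y":94,"yv":7}
After op 22 (replace /qap 34): {"ap":78,"aq":61,"cd":54,"qap":34,"vzo":3,"w":30,"y":94,"yv":7}
After op 23 (replace /y 17): {"ap":78,"aq":61,"cd":54,"qap":34,"vzo":3,"w":30,"y":17,"yv":7}
Value at /vzo: 3

Answer: 3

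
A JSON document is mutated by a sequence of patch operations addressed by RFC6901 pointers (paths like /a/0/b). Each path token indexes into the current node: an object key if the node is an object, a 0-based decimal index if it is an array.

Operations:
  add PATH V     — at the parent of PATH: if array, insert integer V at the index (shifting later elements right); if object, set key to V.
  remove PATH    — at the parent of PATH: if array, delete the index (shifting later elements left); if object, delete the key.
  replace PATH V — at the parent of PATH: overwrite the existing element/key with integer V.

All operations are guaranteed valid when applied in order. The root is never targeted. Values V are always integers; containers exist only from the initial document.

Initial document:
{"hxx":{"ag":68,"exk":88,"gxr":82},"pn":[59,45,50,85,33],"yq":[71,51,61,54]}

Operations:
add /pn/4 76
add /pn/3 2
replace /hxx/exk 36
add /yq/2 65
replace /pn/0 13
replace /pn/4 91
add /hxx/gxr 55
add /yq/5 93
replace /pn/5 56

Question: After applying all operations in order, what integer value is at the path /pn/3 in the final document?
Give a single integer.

Answer: 2

Derivation:
After op 1 (add /pn/4 76): {"hxx":{"ag":68,"exk":88,"gxr":82},"pn":[59,45,50,85,76,33],"yq":[71,51,61,54]}
After op 2 (add /pn/3 2): {"hxx":{"ag":68,"exk":88,"gxr":82},"pn":[59,45,50,2,85,76,33],"yq":[71,51,61,54]}
After op 3 (replace /hxx/exk 36): {"hxx":{"ag":68,"exk":36,"gxr":82},"pn":[59,45,50,2,85,76,33],"yq":[71,51,61,54]}
After op 4 (add /yq/2 65): {"hxx":{"ag":68,"exk":36,"gxr":82},"pn":[59,45,50,2,85,76,33],"yq":[71,51,65,61,54]}
After op 5 (replace /pn/0 13): {"hxx":{"ag":68,"exk":36,"gxr":82},"pn":[13,45,50,2,85,76,33],"yq":[71,51,65,61,54]}
After op 6 (replace /pn/4 91): {"hxx":{"ag":68,"exk":36,"gxr":82},"pn":[13,45,50,2,91,76,33],"yq":[71,51,65,61,54]}
After op 7 (add /hxx/gxr 55): {"hxx":{"ag":68,"exk":36,"gxr":55},"pn":[13,45,50,2,91,76,33],"yq":[71,51,65,61,54]}
After op 8 (add /yq/5 93): {"hxx":{"ag":68,"exk":36,"gxr":55},"pn":[13,45,50,2,91,76,33],"yq":[71,51,65,61,54,93]}
After op 9 (replace /pn/5 56): {"hxx":{"ag":68,"exk":36,"gxr":55},"pn":[13,45,50,2,91,56,33],"yq":[71,51,65,61,54,93]}
Value at /pn/3: 2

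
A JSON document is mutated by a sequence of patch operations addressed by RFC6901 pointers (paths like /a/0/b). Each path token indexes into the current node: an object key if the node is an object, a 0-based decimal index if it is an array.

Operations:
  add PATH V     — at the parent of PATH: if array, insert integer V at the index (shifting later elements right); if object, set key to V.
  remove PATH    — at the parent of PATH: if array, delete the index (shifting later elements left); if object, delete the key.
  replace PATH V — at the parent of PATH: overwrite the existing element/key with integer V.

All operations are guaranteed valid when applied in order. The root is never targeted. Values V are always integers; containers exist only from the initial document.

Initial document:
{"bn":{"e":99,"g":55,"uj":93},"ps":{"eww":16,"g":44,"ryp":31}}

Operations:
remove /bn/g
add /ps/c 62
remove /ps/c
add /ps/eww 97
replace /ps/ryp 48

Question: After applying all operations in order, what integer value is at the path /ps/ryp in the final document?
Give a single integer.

After op 1 (remove /bn/g): {"bn":{"e":99,"uj":93},"ps":{"eww":16,"g":44,"ryp":31}}
After op 2 (add /ps/c 62): {"bn":{"e":99,"uj":93},"ps":{"c":62,"eww":16,"g":44,"ryp":31}}
After op 3 (remove /ps/c): {"bn":{"e":99,"uj":93},"ps":{"eww":16,"g":44,"ryp":31}}
After op 4 (add /ps/eww 97): {"bn":{"e":99,"uj":93},"ps":{"eww":97,"g":44,"ryp":31}}
After op 5 (replace /ps/ryp 48): {"bn":{"e":99,"uj":93},"ps":{"eww":97,"g":44,"ryp":48}}
Value at /ps/ryp: 48

Answer: 48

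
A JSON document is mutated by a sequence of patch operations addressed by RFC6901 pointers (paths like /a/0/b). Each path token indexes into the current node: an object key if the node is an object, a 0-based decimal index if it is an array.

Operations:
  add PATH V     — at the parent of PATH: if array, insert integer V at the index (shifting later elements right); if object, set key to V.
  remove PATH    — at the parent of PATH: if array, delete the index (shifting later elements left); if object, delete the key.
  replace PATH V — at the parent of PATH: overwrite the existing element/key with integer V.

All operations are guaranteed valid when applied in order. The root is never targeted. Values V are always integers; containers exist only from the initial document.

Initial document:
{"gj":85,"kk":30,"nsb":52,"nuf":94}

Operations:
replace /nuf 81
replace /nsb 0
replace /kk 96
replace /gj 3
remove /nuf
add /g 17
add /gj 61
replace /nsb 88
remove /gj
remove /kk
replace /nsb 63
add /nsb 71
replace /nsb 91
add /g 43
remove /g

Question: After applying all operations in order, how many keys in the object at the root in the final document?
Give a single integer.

Answer: 1

Derivation:
After op 1 (replace /nuf 81): {"gj":85,"kk":30,"nsb":52,"nuf":81}
After op 2 (replace /nsb 0): {"gj":85,"kk":30,"nsb":0,"nuf":81}
After op 3 (replace /kk 96): {"gj":85,"kk":96,"nsb":0,"nuf":81}
After op 4 (replace /gj 3): {"gj":3,"kk":96,"nsb":0,"nuf":81}
After op 5 (remove /nuf): {"gj":3,"kk":96,"nsb":0}
After op 6 (add /g 17): {"g":17,"gj":3,"kk":96,"nsb":0}
After op 7 (add /gj 61): {"g":17,"gj":61,"kk":96,"nsb":0}
After op 8 (replace /nsb 88): {"g":17,"gj":61,"kk":96,"nsb":88}
After op 9 (remove /gj): {"g":17,"kk":96,"nsb":88}
After op 10 (remove /kk): {"g":17,"nsb":88}
After op 11 (replace /nsb 63): {"g":17,"nsb":63}
After op 12 (add /nsb 71): {"g":17,"nsb":71}
After op 13 (replace /nsb 91): {"g":17,"nsb":91}
After op 14 (add /g 43): {"g":43,"nsb":91}
After op 15 (remove /g): {"nsb":91}
Size at the root: 1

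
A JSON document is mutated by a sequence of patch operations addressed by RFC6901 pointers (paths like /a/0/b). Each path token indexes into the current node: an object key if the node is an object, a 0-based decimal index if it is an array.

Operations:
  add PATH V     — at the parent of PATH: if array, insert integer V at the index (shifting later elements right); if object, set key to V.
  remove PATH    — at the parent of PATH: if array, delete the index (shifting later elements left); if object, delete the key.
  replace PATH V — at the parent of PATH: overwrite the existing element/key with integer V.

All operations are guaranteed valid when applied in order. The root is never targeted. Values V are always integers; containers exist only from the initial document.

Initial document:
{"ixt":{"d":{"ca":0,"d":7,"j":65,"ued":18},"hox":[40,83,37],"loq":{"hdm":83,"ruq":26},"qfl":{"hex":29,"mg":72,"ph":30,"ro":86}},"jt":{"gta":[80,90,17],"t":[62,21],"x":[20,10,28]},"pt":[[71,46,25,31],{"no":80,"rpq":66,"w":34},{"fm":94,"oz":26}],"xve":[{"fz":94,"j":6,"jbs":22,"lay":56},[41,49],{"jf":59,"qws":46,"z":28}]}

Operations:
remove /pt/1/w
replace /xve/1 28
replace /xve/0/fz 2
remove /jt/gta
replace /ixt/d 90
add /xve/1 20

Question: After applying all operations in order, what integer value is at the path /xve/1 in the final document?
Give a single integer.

Answer: 20

Derivation:
After op 1 (remove /pt/1/w): {"ixt":{"d":{"ca":0,"d":7,"j":65,"ued":18},"hox":[40,83,37],"loq":{"hdm":83,"ruq":26},"qfl":{"hex":29,"mg":72,"ph":30,"ro":86}},"jt":{"gta":[80,90,17],"t":[62,21],"x":[20,10,28]},"pt":[[71,46,25,31],{"no":80,"rpq":66},{"fm":94,"oz":26}],"xve":[{"fz":94,"j":6,"jbs":22,"lay":56},[41,49],{"jf":59,"qws":46,"z":28}]}
After op 2 (replace /xve/1 28): {"ixt":{"d":{"ca":0,"d":7,"j":65,"ued":18},"hox":[40,83,37],"loq":{"hdm":83,"ruq":26},"qfl":{"hex":29,"mg":72,"ph":30,"ro":86}},"jt":{"gta":[80,90,17],"t":[62,21],"x":[20,10,28]},"pt":[[71,46,25,31],{"no":80,"rpq":66},{"fm":94,"oz":26}],"xve":[{"fz":94,"j":6,"jbs":22,"lay":56},28,{"jf":59,"qws":46,"z":28}]}
After op 3 (replace /xve/0/fz 2): {"ixt":{"d":{"ca":0,"d":7,"j":65,"ued":18},"hox":[40,83,37],"loq":{"hdm":83,"ruq":26},"qfl":{"hex":29,"mg":72,"ph":30,"ro":86}},"jt":{"gta":[80,90,17],"t":[62,21],"x":[20,10,28]},"pt":[[71,46,25,31],{"no":80,"rpq":66},{"fm":94,"oz":26}],"xve":[{"fz":2,"j":6,"jbs":22,"lay":56},28,{"jf":59,"qws":46,"z":28}]}
After op 4 (remove /jt/gta): {"ixt":{"d":{"ca":0,"d":7,"j":65,"ued":18},"hox":[40,83,37],"loq":{"hdm":83,"ruq":26},"qfl":{"hex":29,"mg":72,"ph":30,"ro":86}},"jt":{"t":[62,21],"x":[20,10,28]},"pt":[[71,46,25,31],{"no":80,"rpq":66},{"fm":94,"oz":26}],"xve":[{"fz":2,"j":6,"jbs":22,"lay":56},28,{"jf":59,"qws":46,"z":28}]}
After op 5 (replace /ixt/d 90): {"ixt":{"d":90,"hox":[40,83,37],"loq":{"hdm":83,"ruq":26},"qfl":{"hex":29,"mg":72,"ph":30,"ro":86}},"jt":{"t":[62,21],"x":[20,10,28]},"pt":[[71,46,25,31],{"no":80,"rpq":66},{"fm":94,"oz":26}],"xve":[{"fz":2,"j":6,"jbs":22,"lay":56},28,{"jf":59,"qws":46,"z":28}]}
After op 6 (add /xve/1 20): {"ixt":{"d":90,"hox":[40,83,37],"loq":{"hdm":83,"ruq":26},"qfl":{"hex":29,"mg":72,"ph":30,"ro":86}},"jt":{"t":[62,21],"x":[20,10,28]},"pt":[[71,46,25,31],{"no":80,"rpq":66},{"fm":94,"oz":26}],"xve":[{"fz":2,"j":6,"jbs":22,"lay":56},20,28,{"jf":59,"qws":46,"z":28}]}
Value at /xve/1: 20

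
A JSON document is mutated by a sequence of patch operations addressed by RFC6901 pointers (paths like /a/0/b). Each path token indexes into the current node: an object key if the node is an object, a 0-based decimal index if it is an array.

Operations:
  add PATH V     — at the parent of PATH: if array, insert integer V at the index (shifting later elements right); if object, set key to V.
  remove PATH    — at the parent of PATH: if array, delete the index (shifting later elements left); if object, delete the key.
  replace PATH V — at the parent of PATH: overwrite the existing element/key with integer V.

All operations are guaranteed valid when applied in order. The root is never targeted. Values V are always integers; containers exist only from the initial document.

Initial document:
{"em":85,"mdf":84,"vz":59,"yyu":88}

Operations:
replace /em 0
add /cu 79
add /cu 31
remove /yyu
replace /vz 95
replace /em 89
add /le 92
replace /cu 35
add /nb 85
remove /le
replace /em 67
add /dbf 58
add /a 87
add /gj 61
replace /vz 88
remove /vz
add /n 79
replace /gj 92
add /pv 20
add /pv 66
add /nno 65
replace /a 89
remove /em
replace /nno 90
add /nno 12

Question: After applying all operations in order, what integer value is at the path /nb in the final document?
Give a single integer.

Answer: 85

Derivation:
After op 1 (replace /em 0): {"em":0,"mdf":84,"vz":59,"yyu":88}
After op 2 (add /cu 79): {"cu":79,"em":0,"mdf":84,"vz":59,"yyu":88}
After op 3 (add /cu 31): {"cu":31,"em":0,"mdf":84,"vz":59,"yyu":88}
After op 4 (remove /yyu): {"cu":31,"em":0,"mdf":84,"vz":59}
After op 5 (replace /vz 95): {"cu":31,"em":0,"mdf":84,"vz":95}
After op 6 (replace /em 89): {"cu":31,"em":89,"mdf":84,"vz":95}
After op 7 (add /le 92): {"cu":31,"em":89,"le":92,"mdf":84,"vz":95}
After op 8 (replace /cu 35): {"cu":35,"em":89,"le":92,"mdf":84,"vz":95}
After op 9 (add /nb 85): {"cu":35,"em":89,"le":92,"mdf":84,"nb":85,"vz":95}
After op 10 (remove /le): {"cu":35,"em":89,"mdf":84,"nb":85,"vz":95}
After op 11 (replace /em 67): {"cu":35,"em":67,"mdf":84,"nb":85,"vz":95}
After op 12 (add /dbf 58): {"cu":35,"dbf":58,"em":67,"mdf":84,"nb":85,"vz":95}
After op 13 (add /a 87): {"a":87,"cu":35,"dbf":58,"em":67,"mdf":84,"nb":85,"vz":95}
After op 14 (add /gj 61): {"a":87,"cu":35,"dbf":58,"em":67,"gj":61,"mdf":84,"nb":85,"vz":95}
After op 15 (replace /vz 88): {"a":87,"cu":35,"dbf":58,"em":67,"gj":61,"mdf":84,"nb":85,"vz":88}
After op 16 (remove /vz): {"a":87,"cu":35,"dbf":58,"em":67,"gj":61,"mdf":84,"nb":85}
After op 17 (add /n 79): {"a":87,"cu":35,"dbf":58,"em":67,"gj":61,"mdf":84,"n":79,"nb":85}
After op 18 (replace /gj 92): {"a":87,"cu":35,"dbf":58,"em":67,"gj":92,"mdf":84,"n":79,"nb":85}
After op 19 (add /pv 20): {"a":87,"cu":35,"dbf":58,"em":67,"gj":92,"mdf":84,"n":79,"nb":85,"pv":20}
After op 20 (add /pv 66): {"a":87,"cu":35,"dbf":58,"em":67,"gj":92,"mdf":84,"n":79,"nb":85,"pv":66}
After op 21 (add /nno 65): {"a":87,"cu":35,"dbf":58,"em":67,"gj":92,"mdf":84,"n":79,"nb":85,"nno":65,"pv":66}
After op 22 (replace /a 89): {"a":89,"cu":35,"dbf":58,"em":67,"gj":92,"mdf":84,"n":79,"nb":85,"nno":65,"pv":66}
After op 23 (remove /em): {"a":89,"cu":35,"dbf":58,"gj":92,"mdf":84,"n":79,"nb":85,"nno":65,"pv":66}
After op 24 (replace /nno 90): {"a":89,"cu":35,"dbf":58,"gj":92,"mdf":84,"n":79,"nb":85,"nno":90,"pv":66}
After op 25 (add /nno 12): {"a":89,"cu":35,"dbf":58,"gj":92,"mdf":84,"n":79,"nb":85,"nno":12,"pv":66}
Value at /nb: 85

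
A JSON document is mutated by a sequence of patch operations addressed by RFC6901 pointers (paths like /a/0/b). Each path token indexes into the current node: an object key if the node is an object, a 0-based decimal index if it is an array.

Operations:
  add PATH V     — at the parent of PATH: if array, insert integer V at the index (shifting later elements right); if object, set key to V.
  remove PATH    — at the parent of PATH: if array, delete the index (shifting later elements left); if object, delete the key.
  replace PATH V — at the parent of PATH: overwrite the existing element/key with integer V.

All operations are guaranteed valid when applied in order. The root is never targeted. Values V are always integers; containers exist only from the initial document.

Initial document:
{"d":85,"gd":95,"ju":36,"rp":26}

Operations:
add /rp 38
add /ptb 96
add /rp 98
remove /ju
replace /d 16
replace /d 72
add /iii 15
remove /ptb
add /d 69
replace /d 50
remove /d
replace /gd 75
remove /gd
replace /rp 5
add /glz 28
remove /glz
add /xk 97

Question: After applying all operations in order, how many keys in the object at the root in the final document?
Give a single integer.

After op 1 (add /rp 38): {"d":85,"gd":95,"ju":36,"rp":38}
After op 2 (add /ptb 96): {"d":85,"gd":95,"ju":36,"ptb":96,"rp":38}
After op 3 (add /rp 98): {"d":85,"gd":95,"ju":36,"ptb":96,"rp":98}
After op 4 (remove /ju): {"d":85,"gd":95,"ptb":96,"rp":98}
After op 5 (replace /d 16): {"d":16,"gd":95,"ptb":96,"rp":98}
After op 6 (replace /d 72): {"d":72,"gd":95,"ptb":96,"rp":98}
After op 7 (add /iii 15): {"d":72,"gd":95,"iii":15,"ptb":96,"rp":98}
After op 8 (remove /ptb): {"d":72,"gd":95,"iii":15,"rp":98}
After op 9 (add /d 69): {"d":69,"gd":95,"iii":15,"rp":98}
After op 10 (replace /d 50): {"d":50,"gd":95,"iii":15,"rp":98}
After op 11 (remove /d): {"gd":95,"iii":15,"rp":98}
After op 12 (replace /gd 75): {"gd":75,"iii":15,"rp":98}
After op 13 (remove /gd): {"iii":15,"rp":98}
After op 14 (replace /rp 5): {"iii":15,"rp":5}
After op 15 (add /glz 28): {"glz":28,"iii":15,"rp":5}
After op 16 (remove /glz): {"iii":15,"rp":5}
After op 17 (add /xk 97): {"iii":15,"rp":5,"xk":97}
Size at the root: 3

Answer: 3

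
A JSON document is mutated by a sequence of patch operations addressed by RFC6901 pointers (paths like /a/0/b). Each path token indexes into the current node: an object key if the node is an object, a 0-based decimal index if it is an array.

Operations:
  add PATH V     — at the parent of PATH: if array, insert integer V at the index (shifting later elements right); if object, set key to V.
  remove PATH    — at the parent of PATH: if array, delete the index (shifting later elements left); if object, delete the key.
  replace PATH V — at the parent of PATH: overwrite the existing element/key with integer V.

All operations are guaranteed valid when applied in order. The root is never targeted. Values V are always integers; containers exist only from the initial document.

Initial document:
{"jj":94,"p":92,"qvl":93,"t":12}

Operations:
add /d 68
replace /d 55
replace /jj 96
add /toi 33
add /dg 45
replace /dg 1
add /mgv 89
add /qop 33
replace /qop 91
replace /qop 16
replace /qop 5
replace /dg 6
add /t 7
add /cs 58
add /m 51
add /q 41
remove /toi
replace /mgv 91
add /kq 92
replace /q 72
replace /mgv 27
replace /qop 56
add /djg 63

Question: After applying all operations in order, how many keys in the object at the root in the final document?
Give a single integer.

After op 1 (add /d 68): {"d":68,"jj":94,"p":92,"qvl":93,"t":12}
After op 2 (replace /d 55): {"d":55,"jj":94,"p":92,"qvl":93,"t":12}
After op 3 (replace /jj 96): {"d":55,"jj":96,"p":92,"qvl":93,"t":12}
After op 4 (add /toi 33): {"d":55,"jj":96,"p":92,"qvl":93,"t":12,"toi":33}
After op 5 (add /dg 45): {"d":55,"dg":45,"jj":96,"p":92,"qvl":93,"t":12,"toi":33}
After op 6 (replace /dg 1): {"d":55,"dg":1,"jj":96,"p":92,"qvl":93,"t":12,"toi":33}
After op 7 (add /mgv 89): {"d":55,"dg":1,"jj":96,"mgv":89,"p":92,"qvl":93,"t":12,"toi":33}
After op 8 (add /qop 33): {"d":55,"dg":1,"jj":96,"mgv":89,"p":92,"qop":33,"qvl":93,"t":12,"toi":33}
After op 9 (replace /qop 91): {"d":55,"dg":1,"jj":96,"mgv":89,"p":92,"qop":91,"qvl":93,"t":12,"toi":33}
After op 10 (replace /qop 16): {"d":55,"dg":1,"jj":96,"mgv":89,"p":92,"qop":16,"qvl":93,"t":12,"toi":33}
After op 11 (replace /qop 5): {"d":55,"dg":1,"jj":96,"mgv":89,"p":92,"qop":5,"qvl":93,"t":12,"toi":33}
After op 12 (replace /dg 6): {"d":55,"dg":6,"jj":96,"mgv":89,"p":92,"qop":5,"qvl":93,"t":12,"toi":33}
After op 13 (add /t 7): {"d":55,"dg":6,"jj":96,"mgv":89,"p":92,"qop":5,"qvl":93,"t":7,"toi":33}
After op 14 (add /cs 58): {"cs":58,"d":55,"dg":6,"jj":96,"mgv":89,"p":92,"qop":5,"qvl":93,"t":7,"toi":33}
After op 15 (add /m 51): {"cs":58,"d":55,"dg":6,"jj":96,"m":51,"mgv":89,"p":92,"qop":5,"qvl":93,"t":7,"toi":33}
After op 16 (add /q 41): {"cs":58,"d":55,"dg":6,"jj":96,"m":51,"mgv":89,"p":92,"q":41,"qop":5,"qvl":93,"t":7,"toi":33}
After op 17 (remove /toi): {"cs":58,"d":55,"dg":6,"jj":96,"m":51,"mgv":89,"p":92,"q":41,"qop":5,"qvl":93,"t":7}
After op 18 (replace /mgv 91): {"cs":58,"d":55,"dg":6,"jj":96,"m":51,"mgv":91,"p":92,"q":41,"qop":5,"qvl":93,"t":7}
After op 19 (add /kq 92): {"cs":58,"d":55,"dg":6,"jj":96,"kq":92,"m":51,"mgv":91,"p":92,"q":41,"qop":5,"qvl":93,"t":7}
After op 20 (replace /q 72): {"cs":58,"d":55,"dg":6,"jj":96,"kq":92,"m":51,"mgv":91,"p":92,"q":72,"qop":5,"qvl":93,"t":7}
After op 21 (replace /mgv 27): {"cs":58,"d":55,"dg":6,"jj":96,"kq":92,"m":51,"mgv":27,"p":92,"q":72,"qop":5,"qvl":93,"t":7}
After op 22 (replace /qop 56): {"cs":58,"d":55,"dg":6,"jj":96,"kq":92,"m":51,"mgv":27,"p":92,"q":72,"qop":56,"qvl":93,"t":7}
After op 23 (add /djg 63): {"cs":58,"d":55,"dg":6,"djg":63,"jj":96,"kq":92,"m":51,"mgv":27,"p":92,"q":72,"qop":56,"qvl":93,"t":7}
Size at the root: 13

Answer: 13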